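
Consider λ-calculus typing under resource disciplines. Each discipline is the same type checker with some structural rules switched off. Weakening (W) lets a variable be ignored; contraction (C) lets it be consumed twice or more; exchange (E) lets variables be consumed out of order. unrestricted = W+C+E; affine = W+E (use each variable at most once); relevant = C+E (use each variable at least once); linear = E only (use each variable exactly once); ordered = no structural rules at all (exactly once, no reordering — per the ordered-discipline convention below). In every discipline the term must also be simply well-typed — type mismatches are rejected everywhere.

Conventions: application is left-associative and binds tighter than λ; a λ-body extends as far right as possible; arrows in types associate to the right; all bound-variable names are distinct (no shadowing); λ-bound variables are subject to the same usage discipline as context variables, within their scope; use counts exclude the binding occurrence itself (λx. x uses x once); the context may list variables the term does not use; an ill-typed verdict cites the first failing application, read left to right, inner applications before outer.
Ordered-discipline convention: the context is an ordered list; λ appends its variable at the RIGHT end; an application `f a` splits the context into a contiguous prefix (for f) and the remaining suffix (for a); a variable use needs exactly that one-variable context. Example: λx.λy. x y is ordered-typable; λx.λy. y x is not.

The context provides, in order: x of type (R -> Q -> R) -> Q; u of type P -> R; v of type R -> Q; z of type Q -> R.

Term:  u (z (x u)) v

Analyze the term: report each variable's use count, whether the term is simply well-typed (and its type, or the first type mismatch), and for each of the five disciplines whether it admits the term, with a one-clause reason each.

usage: x ×1; u ×2; v ×1; z ×1
order of uses: u, z, x, u, v
typing: ill-typed: a function awaiting R -> Q -> R gets P -> R
ordered ✗ (not simply typable)
linear ✗ (fails simple typing)
affine ✗ (a type mismatch blocks all five)
relevant ✗ (the type mismatch rejects it)
unrestricted ✗ (not simply typable)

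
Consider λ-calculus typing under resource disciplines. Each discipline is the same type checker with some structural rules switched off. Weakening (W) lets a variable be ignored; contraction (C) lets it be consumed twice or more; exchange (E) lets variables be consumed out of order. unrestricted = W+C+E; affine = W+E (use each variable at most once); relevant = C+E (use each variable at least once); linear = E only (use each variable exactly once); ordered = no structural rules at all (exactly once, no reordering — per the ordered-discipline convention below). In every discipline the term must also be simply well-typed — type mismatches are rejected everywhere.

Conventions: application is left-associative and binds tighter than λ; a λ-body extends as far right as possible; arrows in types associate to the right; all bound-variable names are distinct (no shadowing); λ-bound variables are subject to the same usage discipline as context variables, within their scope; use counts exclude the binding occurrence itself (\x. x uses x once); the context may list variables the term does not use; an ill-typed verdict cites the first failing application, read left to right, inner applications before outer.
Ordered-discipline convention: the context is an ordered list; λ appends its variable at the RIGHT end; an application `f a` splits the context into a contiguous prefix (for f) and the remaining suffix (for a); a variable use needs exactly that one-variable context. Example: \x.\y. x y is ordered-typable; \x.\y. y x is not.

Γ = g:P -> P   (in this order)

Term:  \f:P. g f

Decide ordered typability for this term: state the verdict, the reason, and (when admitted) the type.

yes — g, f once each; derivable with no W/C/E; term : P -> P
counts: g=1, f (bound)=1
uses in reading order: g, f
typing: well-typed at P -> P
all disciplines: ordered ✓ | linear ✓ | affine ✓ | relevant ✓ | unrestricted ✓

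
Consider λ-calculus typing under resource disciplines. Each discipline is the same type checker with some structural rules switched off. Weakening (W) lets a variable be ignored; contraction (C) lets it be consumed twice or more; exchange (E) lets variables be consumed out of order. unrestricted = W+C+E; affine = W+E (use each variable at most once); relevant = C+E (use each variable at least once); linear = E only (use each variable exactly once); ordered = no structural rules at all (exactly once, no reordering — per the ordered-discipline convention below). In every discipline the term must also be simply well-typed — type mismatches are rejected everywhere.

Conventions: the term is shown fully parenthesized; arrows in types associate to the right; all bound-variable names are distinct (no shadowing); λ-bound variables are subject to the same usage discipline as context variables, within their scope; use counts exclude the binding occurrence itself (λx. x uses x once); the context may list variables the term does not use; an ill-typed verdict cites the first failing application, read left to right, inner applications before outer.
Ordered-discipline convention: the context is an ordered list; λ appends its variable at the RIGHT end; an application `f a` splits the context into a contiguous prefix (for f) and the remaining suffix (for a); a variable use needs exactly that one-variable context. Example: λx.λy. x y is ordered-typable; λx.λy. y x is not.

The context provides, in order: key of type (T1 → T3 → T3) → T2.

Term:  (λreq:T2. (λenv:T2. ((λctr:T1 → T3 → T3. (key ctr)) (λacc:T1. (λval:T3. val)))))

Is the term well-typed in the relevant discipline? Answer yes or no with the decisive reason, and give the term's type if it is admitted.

no — needs weakening: req, env, acc unused
counts: key: 1; req [bound]: 0; env [bound]: 0; ctr [bound]: 1; acc [bound]: 0; val [bound]: 1
order of uses: key, ctr, val
typing: the term checks, with type T2 → T2 → T2
across the five disciplines: ordered ✗, linear ✗, affine ✓, relevant ✗, unrestricted ✓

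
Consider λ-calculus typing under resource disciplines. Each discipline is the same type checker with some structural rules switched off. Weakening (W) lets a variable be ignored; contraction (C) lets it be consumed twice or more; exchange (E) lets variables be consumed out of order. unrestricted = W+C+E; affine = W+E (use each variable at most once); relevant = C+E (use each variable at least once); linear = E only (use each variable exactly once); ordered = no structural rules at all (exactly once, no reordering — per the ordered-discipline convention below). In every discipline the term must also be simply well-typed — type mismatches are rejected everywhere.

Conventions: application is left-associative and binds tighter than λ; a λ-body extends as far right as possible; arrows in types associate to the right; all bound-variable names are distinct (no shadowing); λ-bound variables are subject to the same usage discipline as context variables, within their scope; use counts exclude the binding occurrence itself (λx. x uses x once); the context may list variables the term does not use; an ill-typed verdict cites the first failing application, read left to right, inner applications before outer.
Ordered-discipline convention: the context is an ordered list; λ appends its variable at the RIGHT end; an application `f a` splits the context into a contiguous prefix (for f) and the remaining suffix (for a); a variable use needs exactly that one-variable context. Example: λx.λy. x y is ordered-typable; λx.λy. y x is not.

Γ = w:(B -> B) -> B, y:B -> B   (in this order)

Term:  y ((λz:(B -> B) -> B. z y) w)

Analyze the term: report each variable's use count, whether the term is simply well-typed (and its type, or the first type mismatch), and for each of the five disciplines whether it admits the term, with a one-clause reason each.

counts: w: 1×, y: 2×, z (λ-bound): 1×
order of uses: y, z, y, w
typing: ✓ — B
ordered ✗ (uses contraction: y ×2)
linear ✗ (uses contraction: y ×2)
affine ✗ (uses contraction: y ×2)
relevant ✓ (none of w, y, z goes unused)
unrestricted ✓ (simply typable at B; W, C, E all held)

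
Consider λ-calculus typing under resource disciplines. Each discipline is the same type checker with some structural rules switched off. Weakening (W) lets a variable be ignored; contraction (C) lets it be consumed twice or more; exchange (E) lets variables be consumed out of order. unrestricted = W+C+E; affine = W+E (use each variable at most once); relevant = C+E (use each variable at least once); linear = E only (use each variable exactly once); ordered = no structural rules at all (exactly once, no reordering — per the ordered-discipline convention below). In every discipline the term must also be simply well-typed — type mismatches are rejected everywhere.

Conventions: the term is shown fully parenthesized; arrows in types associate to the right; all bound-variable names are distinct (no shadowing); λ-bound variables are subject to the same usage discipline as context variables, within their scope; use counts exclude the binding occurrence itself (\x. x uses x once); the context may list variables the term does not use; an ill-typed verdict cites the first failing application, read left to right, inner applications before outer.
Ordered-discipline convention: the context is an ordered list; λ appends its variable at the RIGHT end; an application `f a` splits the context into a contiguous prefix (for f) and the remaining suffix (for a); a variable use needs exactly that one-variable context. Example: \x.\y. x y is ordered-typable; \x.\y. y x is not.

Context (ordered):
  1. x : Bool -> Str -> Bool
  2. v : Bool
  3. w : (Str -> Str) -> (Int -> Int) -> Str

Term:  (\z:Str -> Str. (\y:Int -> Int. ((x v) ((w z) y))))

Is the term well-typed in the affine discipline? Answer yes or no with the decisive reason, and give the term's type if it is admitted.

yes — at most one use each (x, v, w, z, y); term : (Str -> Str) -> (Int -> Int) -> Bool
usage: x ×1, v ×1, w ×1, z [bound] ×1, y [bound] ×1
uses in reading order: x, v, w, z, y
typing: well-typed — term : (Str -> Str) -> (Int -> Int) -> Bool
summary: ordered ✓; linear ✓; affine ✓; relevant ✓; unrestricted ✓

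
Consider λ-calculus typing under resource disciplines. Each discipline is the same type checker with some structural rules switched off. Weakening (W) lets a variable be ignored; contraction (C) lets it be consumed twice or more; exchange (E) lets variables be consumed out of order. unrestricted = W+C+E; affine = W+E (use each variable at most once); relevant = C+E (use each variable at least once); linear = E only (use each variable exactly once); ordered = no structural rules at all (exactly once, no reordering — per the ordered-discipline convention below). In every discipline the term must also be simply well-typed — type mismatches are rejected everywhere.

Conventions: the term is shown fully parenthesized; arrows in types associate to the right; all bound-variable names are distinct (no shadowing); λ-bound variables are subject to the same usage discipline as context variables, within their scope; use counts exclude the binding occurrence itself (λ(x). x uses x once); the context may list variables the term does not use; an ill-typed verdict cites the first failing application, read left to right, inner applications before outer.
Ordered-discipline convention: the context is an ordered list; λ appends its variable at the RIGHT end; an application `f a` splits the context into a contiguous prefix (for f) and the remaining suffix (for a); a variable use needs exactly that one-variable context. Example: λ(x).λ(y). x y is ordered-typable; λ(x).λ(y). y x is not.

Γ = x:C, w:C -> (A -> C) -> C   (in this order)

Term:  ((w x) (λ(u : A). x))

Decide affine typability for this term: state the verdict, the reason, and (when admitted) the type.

no — repeated use of x ×2
variable uses: x ×2, w ×1, u (bound) ×0
use order (left to right): w, x, x
typing: ✓ — C
across the five disciplines: ordered ✗; linear ✗; affine ✗; relevant ✗; unrestricted ✓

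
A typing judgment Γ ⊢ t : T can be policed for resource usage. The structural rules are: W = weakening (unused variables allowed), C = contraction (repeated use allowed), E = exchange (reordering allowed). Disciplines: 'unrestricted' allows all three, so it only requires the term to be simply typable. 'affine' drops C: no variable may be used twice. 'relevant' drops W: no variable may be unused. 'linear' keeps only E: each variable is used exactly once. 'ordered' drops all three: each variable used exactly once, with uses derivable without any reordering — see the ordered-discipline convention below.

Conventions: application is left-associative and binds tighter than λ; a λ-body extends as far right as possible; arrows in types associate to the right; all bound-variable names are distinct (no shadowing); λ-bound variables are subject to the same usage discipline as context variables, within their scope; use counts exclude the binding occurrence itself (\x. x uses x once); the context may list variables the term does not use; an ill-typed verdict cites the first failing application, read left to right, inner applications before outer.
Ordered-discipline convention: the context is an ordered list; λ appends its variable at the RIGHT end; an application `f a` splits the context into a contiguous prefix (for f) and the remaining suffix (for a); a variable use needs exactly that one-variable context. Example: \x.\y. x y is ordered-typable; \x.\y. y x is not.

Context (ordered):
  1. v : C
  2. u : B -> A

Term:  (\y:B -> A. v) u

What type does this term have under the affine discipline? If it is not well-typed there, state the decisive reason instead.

term : C
variable uses: v=1; u=1; y (λ-bound)=0
order of uses: v, u
typing: well-typed — term : C
across the five disciplines: ordered ✗ | linear ✗ | affine ✓ | relevant ✗ | unrestricted ✓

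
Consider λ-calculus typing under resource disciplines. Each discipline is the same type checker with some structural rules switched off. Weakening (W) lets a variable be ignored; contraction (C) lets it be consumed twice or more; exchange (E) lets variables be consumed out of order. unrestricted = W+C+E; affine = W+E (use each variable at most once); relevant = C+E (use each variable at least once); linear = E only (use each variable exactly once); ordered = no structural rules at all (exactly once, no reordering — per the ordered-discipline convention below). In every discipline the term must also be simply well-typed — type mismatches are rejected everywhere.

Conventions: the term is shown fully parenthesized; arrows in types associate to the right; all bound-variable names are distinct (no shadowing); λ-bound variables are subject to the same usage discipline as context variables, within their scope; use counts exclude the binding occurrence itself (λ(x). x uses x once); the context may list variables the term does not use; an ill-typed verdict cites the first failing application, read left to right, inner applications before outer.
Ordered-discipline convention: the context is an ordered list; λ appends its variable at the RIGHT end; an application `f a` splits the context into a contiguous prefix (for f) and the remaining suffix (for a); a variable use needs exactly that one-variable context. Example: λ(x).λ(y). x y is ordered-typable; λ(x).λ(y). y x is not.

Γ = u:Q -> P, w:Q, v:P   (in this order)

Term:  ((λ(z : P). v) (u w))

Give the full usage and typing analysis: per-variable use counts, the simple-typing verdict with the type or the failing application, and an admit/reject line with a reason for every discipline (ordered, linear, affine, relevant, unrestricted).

usage: u: 1×, w: 1×, v: 1×, z (bound): 0×
left-to-right use order: v, u, w
typing: well-typed — term : P
ordered: ✗ — unused: z — weakening required
linear: ✗ — unused: z — weakening required
affine: ✓ — u, w, v, z: no repeats, contraction unneeded
relevant: ✗ — unused: z — weakening required
unrestricted: ✓ — type-checks (P) and nothing is barred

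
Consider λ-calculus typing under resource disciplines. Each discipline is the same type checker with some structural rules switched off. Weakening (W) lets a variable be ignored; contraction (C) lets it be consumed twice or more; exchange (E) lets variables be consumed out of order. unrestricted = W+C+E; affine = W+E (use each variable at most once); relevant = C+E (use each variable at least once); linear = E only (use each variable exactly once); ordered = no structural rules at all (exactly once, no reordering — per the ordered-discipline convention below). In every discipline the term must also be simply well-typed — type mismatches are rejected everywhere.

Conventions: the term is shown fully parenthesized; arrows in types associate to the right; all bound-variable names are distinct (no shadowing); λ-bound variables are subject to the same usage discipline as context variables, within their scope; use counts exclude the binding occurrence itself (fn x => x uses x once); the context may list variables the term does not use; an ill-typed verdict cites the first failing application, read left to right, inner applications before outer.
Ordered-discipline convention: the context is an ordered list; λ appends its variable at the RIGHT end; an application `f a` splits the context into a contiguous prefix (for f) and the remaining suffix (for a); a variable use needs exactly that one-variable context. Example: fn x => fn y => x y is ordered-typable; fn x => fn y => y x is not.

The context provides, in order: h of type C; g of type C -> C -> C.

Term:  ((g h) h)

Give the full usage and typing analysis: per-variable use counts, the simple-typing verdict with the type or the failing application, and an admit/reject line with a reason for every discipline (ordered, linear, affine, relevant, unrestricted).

usage: h ×2; g ×1
use order (left to right): g, h, h
typing: well-typed at C
ordered ✗ (uses contraction: h ×2)
linear ✗ (uses contraction: h ×2)
affine ✗ (uses contraction: h ×2)
relevant ✓ (h, g: all used, weakening unneeded)
unrestricted ✓ (well-typed at C; no restrictions here)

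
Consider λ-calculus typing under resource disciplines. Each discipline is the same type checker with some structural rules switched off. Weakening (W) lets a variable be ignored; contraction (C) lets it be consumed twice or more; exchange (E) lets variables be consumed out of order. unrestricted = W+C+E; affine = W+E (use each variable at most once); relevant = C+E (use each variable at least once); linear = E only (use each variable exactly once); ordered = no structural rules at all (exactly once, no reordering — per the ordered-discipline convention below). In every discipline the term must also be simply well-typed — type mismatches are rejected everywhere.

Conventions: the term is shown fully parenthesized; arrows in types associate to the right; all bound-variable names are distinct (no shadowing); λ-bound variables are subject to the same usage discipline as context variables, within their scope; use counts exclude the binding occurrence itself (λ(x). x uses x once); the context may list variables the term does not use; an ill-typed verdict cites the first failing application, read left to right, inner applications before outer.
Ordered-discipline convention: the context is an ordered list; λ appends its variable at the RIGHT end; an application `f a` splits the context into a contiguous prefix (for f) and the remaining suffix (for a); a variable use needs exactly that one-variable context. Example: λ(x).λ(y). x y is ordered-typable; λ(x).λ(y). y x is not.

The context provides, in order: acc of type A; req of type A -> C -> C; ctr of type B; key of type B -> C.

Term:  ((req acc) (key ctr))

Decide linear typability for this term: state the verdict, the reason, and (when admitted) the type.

yes — acc, req, ctr, key: one use apiece; term : C
counts: acc: 1×; req: 1×; ctr: 1×; key: 1×
use order (left to right): req, acc, key, ctr
typing: well-typed — term : C
per-discipline verdicts: ordered ✗; linear ✓; affine ✓; relevant ✓; unrestricted ✓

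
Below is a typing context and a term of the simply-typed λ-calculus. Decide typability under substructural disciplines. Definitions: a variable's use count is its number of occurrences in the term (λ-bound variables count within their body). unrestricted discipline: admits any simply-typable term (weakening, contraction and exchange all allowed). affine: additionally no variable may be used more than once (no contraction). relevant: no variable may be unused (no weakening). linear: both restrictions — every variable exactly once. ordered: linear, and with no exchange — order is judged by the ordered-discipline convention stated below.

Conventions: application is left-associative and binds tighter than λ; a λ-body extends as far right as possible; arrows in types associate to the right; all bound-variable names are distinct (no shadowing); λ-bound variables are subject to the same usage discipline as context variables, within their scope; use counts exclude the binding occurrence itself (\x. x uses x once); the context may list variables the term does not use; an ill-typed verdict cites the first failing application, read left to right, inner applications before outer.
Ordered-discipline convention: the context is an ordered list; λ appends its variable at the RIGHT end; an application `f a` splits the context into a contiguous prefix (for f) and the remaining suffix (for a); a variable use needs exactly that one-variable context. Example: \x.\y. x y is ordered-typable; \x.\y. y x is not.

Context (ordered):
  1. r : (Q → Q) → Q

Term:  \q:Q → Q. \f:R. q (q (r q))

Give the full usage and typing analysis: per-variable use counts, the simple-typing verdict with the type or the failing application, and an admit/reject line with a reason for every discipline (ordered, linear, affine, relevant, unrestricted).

usage: r: 1×, q [bound]: 3×, f [bound]: 0×
order of uses: q, q, r, q
typing: well-typed at (Q → Q) → R → Q
ordered: ✗, uses contraction: q ×3; needs weakening: f unused
linear: ✗, uses contraction: q ×3; needs weakening: f unused
affine: ✗, uses contraction: q ×3
relevant: ✗, needs weakening: f unused
unrestricted: ✓, typability at (Q → Q) → R → Q is all that's needed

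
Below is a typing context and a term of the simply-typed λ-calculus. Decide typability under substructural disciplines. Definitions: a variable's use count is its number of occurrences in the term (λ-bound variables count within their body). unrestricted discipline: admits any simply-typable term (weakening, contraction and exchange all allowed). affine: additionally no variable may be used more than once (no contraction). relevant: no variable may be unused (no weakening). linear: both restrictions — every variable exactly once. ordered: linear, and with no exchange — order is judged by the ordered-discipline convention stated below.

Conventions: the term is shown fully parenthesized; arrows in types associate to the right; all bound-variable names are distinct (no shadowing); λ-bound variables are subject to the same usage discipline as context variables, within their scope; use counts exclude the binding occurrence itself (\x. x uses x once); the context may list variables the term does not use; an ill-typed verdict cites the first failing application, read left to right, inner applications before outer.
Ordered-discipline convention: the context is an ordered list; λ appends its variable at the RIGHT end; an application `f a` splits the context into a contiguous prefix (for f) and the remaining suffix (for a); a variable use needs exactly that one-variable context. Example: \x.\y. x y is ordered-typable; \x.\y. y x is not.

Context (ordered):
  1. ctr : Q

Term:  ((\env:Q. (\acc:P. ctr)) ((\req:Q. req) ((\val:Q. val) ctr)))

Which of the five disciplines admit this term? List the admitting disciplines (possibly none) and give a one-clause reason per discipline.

admitting disciplines: unrestricted
use counts: ctr: 2×, env (λ-bound): 0×, acc (λ-bound): 0×, req (λ-bound): 1×, val (λ-bound): 1×
left-to-right use order: ctr, req, val, ctr
typing: the term checks, with type P → Q
ordered: ✗, repeated use of ctr ×2; env, acc left unused
linear: ✗, repeated use of ctr ×2; env, acc left unused
affine: ✗, repeated use of ctr ×2
relevant: ✗, env, acc left unused
unrestricted: ✓, well-typed at P → Q; no restrictions here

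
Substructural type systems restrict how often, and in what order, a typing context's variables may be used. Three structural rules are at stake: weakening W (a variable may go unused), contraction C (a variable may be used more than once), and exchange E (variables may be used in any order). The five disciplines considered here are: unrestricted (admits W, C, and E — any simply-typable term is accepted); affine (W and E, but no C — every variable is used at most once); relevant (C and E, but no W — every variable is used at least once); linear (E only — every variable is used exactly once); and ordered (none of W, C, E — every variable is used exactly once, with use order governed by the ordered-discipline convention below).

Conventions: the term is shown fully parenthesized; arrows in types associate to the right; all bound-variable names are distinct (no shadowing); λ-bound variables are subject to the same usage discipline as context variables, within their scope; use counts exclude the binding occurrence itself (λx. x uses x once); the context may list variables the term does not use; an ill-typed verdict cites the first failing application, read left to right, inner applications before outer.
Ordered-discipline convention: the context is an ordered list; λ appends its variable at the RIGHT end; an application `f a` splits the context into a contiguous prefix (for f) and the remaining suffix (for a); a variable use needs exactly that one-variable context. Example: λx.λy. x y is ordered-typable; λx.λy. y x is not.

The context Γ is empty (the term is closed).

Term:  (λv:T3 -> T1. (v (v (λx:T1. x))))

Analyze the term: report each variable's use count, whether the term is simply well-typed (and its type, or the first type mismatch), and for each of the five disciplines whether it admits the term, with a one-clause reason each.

variable uses: v (λ-bound)=2, x (λ-bound)=1
left-to-right use order: v, v, x
typing: ill-typed: argument of type T1 -> T1 where T3 is required
ordered: ✗ — fails simple typing
linear: ✗ — a type mismatch blocks all five
affine: ✗ — the type mismatch rejects it
relevant: ✗ — not simply typable
unrestricted: ✗ — fails simple typing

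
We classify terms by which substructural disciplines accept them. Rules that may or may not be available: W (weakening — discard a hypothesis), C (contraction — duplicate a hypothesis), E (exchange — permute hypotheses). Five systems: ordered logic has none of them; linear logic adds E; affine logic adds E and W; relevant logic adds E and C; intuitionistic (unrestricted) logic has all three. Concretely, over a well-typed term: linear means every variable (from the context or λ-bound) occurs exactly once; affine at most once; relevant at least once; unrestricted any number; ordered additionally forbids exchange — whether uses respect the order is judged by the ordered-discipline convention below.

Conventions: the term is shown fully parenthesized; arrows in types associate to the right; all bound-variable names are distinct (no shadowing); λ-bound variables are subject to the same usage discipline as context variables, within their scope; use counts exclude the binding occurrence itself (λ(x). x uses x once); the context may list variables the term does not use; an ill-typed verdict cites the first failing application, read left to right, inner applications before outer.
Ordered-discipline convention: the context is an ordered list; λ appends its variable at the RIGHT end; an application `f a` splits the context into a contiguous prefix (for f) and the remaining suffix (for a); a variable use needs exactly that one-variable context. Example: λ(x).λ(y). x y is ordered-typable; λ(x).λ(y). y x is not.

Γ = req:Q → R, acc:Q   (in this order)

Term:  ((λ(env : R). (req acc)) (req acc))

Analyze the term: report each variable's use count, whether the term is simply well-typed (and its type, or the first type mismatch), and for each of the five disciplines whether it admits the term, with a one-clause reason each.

counts: req: 2×, acc: 2×, env [bound]: 0×
left-to-right use order: req, acc, req, acc
typing: well-typed at R
ordered: ✗, req ×2, acc ×2 used more than once (contraction); needs weakening: env unused
linear: ✗, req ×2, acc ×2 used more than once (contraction); needs weakening: env unused
affine: ✗, req ×2, acc ×2 used more than once (contraction)
relevant: ✗, needs weakening: env unused
unrestricted: ✓, simply typable at R; W, C, E all held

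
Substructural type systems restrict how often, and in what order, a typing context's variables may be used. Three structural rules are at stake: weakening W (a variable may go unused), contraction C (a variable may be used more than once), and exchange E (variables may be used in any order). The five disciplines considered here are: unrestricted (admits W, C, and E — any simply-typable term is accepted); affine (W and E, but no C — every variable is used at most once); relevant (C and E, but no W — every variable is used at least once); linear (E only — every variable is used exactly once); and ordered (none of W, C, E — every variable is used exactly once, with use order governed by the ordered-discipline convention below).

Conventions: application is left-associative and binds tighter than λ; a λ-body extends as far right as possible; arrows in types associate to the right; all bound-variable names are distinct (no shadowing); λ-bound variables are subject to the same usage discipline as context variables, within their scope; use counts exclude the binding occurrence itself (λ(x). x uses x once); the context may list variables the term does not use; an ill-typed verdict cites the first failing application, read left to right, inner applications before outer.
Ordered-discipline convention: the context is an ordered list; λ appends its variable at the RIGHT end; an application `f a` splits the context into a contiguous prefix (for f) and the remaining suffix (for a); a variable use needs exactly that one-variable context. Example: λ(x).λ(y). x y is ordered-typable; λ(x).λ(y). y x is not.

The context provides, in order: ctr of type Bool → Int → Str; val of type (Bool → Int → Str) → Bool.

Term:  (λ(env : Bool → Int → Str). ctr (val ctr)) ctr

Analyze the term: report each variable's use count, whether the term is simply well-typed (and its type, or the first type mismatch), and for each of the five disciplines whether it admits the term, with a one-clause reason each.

counts: ctr ×3; val ×1; env (λ-bound) ×0
order of uses: ctr, val, ctr, ctr
typing: the term checks, with type Int → Str
ordered: ✗, ctr ×3 used more than once (contraction); unused: env — weakening required
linear: ✗, ctr ×3 used more than once (contraction); unused: env — weakening required
affine: ✗, ctr ×3 used more than once (contraction)
relevant: ✗, unused: env — weakening required
unrestricted: ✓, type-checks (Int → Str) and nothing is barred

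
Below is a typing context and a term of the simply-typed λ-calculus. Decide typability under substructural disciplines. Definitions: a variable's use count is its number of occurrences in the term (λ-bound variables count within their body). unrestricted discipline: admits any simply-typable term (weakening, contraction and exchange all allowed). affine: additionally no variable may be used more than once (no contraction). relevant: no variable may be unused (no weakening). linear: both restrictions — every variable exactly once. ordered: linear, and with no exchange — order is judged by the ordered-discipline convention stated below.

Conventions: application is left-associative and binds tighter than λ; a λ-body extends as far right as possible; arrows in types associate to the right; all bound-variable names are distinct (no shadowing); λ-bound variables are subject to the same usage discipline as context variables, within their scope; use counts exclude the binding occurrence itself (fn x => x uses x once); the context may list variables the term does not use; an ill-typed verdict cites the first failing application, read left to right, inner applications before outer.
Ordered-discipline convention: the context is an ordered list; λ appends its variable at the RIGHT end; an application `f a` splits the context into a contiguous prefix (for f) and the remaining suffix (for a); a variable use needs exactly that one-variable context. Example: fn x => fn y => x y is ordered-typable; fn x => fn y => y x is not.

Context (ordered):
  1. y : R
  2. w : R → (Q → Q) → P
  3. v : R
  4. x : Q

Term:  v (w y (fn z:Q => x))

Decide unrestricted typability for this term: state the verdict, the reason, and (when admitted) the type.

no — fails simple typing
variable uses: y ×1; w ×1; v ×1; x ×1; z (λ-bound) ×0
uses in reading order: v, w, y, x
typing: ill-typed: non-arrow in function slot: R
summary: ordered ✗; linear ✗; affine ✗; relevant ✗; unrestricted ✗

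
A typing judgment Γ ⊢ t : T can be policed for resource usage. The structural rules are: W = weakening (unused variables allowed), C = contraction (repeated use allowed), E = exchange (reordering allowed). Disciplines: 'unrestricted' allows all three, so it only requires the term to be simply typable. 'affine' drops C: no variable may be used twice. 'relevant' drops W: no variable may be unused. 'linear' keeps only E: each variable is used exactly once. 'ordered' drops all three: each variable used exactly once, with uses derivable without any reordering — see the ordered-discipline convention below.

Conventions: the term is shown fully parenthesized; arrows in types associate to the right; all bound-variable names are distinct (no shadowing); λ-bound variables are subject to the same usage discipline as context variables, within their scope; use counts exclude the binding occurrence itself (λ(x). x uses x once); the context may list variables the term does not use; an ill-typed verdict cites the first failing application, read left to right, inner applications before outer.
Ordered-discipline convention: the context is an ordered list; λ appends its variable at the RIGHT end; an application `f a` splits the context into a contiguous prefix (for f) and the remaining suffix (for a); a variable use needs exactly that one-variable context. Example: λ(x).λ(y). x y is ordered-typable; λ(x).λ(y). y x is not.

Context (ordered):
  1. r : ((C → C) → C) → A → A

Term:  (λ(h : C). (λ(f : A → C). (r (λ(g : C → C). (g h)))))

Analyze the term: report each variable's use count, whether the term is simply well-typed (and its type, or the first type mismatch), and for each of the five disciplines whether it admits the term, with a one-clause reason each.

usage: r: 1×; h (bound): 1×; f (bound): 0×; g (bound): 1×
uses in reading order: r, g, h
typing: well-typed — term : C → (A → C) → A → A
ordered ✗ (unused: f — weakening required)
linear ✗ (unused: f — weakening required)
affine ✓ (no duplicate uses among r, h, f, g)
relevant ✗ (unused: f — weakening required)
unrestricted ✓ (simply typable at C → (A → C) → A → A; W, C, E all held)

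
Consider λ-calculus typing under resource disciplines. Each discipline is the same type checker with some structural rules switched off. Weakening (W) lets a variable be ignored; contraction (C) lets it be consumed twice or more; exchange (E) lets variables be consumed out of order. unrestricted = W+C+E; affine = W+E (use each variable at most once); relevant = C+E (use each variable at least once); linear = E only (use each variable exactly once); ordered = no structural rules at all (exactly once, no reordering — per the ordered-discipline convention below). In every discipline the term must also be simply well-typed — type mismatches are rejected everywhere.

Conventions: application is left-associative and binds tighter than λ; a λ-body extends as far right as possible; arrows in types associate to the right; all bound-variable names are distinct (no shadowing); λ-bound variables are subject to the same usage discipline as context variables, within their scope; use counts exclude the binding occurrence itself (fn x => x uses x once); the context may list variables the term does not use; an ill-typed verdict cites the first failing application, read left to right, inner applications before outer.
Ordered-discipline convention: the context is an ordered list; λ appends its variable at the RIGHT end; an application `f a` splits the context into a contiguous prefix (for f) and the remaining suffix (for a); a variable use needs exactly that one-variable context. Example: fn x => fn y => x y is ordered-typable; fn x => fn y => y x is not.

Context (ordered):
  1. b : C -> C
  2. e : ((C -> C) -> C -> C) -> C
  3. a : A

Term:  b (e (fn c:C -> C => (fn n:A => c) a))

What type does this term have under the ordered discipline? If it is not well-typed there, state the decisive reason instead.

not well-typed under ordered — needs weakening: n unused
usage: b: 1, e: 1, a: 1, c (bound): 1, n (bound): 0
order of uses: b, e, c, a
typing: well-typed — term : C
summary: ordered ✗ · linear ✗ · affine ✓ · relevant ✗ · unrestricted ✓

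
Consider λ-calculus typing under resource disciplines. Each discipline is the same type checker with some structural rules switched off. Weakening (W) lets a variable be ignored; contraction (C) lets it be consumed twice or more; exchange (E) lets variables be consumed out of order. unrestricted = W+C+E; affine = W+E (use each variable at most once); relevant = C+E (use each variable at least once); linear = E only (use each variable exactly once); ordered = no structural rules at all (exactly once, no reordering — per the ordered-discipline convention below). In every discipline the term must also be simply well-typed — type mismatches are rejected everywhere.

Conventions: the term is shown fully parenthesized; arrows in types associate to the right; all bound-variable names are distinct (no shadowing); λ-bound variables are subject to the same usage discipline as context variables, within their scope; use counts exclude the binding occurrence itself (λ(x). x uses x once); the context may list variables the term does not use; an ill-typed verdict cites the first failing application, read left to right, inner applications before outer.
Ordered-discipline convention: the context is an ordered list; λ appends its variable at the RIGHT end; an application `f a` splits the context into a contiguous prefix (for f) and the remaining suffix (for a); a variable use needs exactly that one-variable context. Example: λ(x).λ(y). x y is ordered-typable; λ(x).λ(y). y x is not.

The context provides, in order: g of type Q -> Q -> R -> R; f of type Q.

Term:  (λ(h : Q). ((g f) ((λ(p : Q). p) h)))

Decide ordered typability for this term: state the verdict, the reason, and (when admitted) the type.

yes — g, f, h, p: once each, no exchange needed; term : Q -> R -> R
counts: g: 1×, f: 1×, h (λ-bound): 1×, p (λ-bound): 1×
order of uses: g, f, p, h
typing: the term checks, with type Q -> R -> R
summary: ordered ✓, linear ✓, affine ✓, relevant ✓, unrestricted ✓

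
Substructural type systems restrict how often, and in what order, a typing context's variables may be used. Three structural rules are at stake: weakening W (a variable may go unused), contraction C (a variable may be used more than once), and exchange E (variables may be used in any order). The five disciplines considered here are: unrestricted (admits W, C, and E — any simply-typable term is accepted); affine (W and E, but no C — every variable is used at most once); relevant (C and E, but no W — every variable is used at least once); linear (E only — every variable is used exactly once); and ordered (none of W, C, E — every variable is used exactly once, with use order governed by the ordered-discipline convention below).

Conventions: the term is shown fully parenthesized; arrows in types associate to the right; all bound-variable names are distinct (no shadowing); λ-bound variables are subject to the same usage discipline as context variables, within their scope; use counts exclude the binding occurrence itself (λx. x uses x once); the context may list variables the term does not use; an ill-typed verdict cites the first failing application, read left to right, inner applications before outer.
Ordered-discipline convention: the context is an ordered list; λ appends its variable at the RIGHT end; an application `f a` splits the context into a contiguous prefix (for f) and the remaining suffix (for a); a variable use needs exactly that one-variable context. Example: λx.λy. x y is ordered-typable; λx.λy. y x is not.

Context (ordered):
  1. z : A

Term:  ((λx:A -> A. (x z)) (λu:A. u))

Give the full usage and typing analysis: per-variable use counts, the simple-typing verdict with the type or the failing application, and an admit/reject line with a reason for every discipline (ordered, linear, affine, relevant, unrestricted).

use counts: z ×1; x [bound] ×1; u [bound] ×1
order of uses: x, z, u
typing: ✓ — A
ordered ✗ (no ordered split (uses run x, z, u))
linear ✓ (exactly-once usage across z, x, u)
affine ✓ (no duplicate uses among z, x, u)
relevant ✓ (every one of z, x, u appears)
unrestricted ✓ (well-typed at A; no restrictions here)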